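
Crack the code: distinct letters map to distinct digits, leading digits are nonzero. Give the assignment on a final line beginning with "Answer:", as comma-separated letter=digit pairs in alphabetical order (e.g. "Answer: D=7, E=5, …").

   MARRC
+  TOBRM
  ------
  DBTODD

Step 1. [col 1: C + M ≡ D (mod 10)] no forcing yet in column 1 (carry-in 0); D=1 is free and consistent — try it. So D=1.
Step 2. [col 1: C + M ≡ D (mod 10)] M=9 is one option consistent with column 1 (C + M ≡ D (mod 10), carry-in 0) — take it. So M=9.
Step 3. [col 1: C + M ≡ D (mod 10)] column 1 reads C+M+carry(0)=D with M=9, D=1; with digits 1,9 already taken and all letters distinct, the only value for C is 2. So C=2.
Step 4. [col 2: R + R ≡ D (mod 10)] R=5 is one option consistent with column 2 (R + R ≡ D (mod 10), carry-in 1) — take it ⇒ R=5.
Step 5. [col 3: R + B ≡ O (mod 10)] several values work for O in column 3 (R + B ≡ O (mod 10), carry-in 1); try O=3 ⇒ O=3.
Step 6. [col 3: R + B ≡ O (mod 10)] in column 3 we have R+B≡O with carry-in 1; given R=5, O=3 and digits 1,2,3,5,9 already taken and all letters distinct, that pins B to 7. So B=7.
Step 7. [col 4: A + O ≡ T (mod 10)] column 4 (A + O ≡ T (mod 10), carry-in 1) doesn't pin T yet; pick T=8 and continue ⇒ T=8.
Step 8. [col 4: A + O ≡ T (mod 10)] column 4 reads A+O+carry(1)=T with O=3, T=8; with digits 1,2,3,5,7,8,9 already taken and all letters distinct, the only value for A is 4 ⇒ A=4.

Answer: A=4, B=7, C=2, D=1, M=9, O=3, R=5, T=8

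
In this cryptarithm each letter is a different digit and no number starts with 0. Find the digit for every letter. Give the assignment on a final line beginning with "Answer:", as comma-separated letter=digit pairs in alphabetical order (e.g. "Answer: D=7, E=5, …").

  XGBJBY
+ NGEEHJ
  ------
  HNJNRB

Step 1. [col 1: Y + J ≡ B (mod 10)] several values work for Y in column 1 (Y + J ≡ B (mod 10), carry-in 0); try Y=2. So Y=2.
Step 2. [col 1: Y + J ≡ B (mod 10)] several values work for B in column 1 (Y + J ≡ B (mod 10), carry-in 0); try B=5. So B=5.
Step 3. [col 1: Y + J ≡ B (mod 10)] column 1: given Y=2, B=5, carry-in 0, and digits 2,5 already taken and all letters distinct, Y+J≡B (mod 10) forces J=3. So J=3.
Step 4. [col 2: B + H ≡ R (mod 10)] no forcing yet in column 2 (carry-in 0); H=9 is free and consistent — try it ⇒ H=9.
Step 5. [col 2: B + H ≡ R (mod 10)] in column 2 we have B+H≡R with carry-in 0; given B=5, H=9 and digits 2,3,5,9 already taken and all letters distinct, that pins R to 4, so R=4.
Step 6. [col 3: J + E ≡ N (mod 10)] no forcing yet in column 3 (carry-in 1); N=1 is free and consistent — try it, so N=1.
Step 7. [col 3: J + E ≡ N (mod 10)] in column 3 we have J+E≡N with carry-in 1; given J=3, N=1 and digits 1,2,3,4,5,9 already taken and all letters distinct, that pins E to 7. So E=7.
Step 8. [col 5: G + G ≡ N (mod 10)] column 5 reads G+G+carry(1)=N with N=1; with digits 1,2,3,4,5,7,9 already taken and all letters distinct, the only value for G is 0, so G=0.
Step 9. [col 6: X + N ≡ H (mod 10)] column 6 reads X+N+carry(0)=H with N=1, H=9; with digits 0,1,2,3,4,5,7,9 already taken and all letters distinct, the only value for X is 8 ⇒ X=8.

Answer: B=5, E=7, G=0, H=9, J=3, N=1, R=4, X=8, Y=2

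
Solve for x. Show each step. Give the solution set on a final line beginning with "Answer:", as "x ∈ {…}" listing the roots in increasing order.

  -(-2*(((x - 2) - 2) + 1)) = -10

Step 1. [-(-2*(((x - 2) - 2) + 1)) = -10] flip signs both sides, so neg: -2*(((x - 2) - 2) + 1) = 10.
Step 2. [-2*(((x - 2) - 2) + 1) = 10] divide by the outer -2 ⇒ div: ((x - 2) - 2) + 1 = -5.
Step 3. [((x - 2) - 2) + 1 = -5] the outer +1 inverts by subtracting 1. So sub: (x - 2) - 2 = -6.
Step 4. [(x - 2) - 2 = -6] add 2: x sits inside (… - 2). So sub: x - 2 = -4.
Step 5. [x - 2 = -4] -2 is outermost — add 2 both sides. So sub: x = -2.

Answer: x ∈ {-2}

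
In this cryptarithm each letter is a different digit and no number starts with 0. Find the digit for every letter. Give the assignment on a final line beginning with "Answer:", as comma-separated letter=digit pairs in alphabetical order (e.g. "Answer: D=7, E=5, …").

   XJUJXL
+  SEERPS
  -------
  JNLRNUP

Step 1. [col 1: L + S ≡ P (mod 10)] column 1 (L + S ≡ P (mod 10), carry-in 0) doesn't pin P yet; pick P=9 and continue. So P=9.
Step 2. [col 1: L + S ≡ P (mod 10)] column 1 (L + S ≡ P (mod 10), carry-in 0) doesn't pin L yet; pick L=5 and continue, so L=5.
Step 3. [col 1: L + S ≡ P (mod 10)] column 1 reads L+S+carry(0)=P with L=5, P=9; with digits 5,9 already taken and all letters distinct, the only value for S is 4, so S=4.
Step 4. [J] the sum has 7 digits but both addends have 6; that extra leading digit J is the final carry, namely 1 ⇒ J=1.
Step 5. [col 2: X + P ≡ U (mod 10)] no forcing yet in column 2 (carry-in 0); U=7 is free and consistent — try it, so U=7.
Step 6. [col 2: X + P ≡ U (mod 10)] from column 2 (P=9, U=7, carry-in 0, digits 1,4,5,7,9 already taken and all letters distinct): X must equal 8, so X=8.
Step 7. [col 3: J + R ≡ N (mod 10)] from column 3 (J=1, carry-in 1, digits 1,4,5,7,8,9 already taken and all letters distinct): R must equal 0, so R=0.
Step 8. [col 3: J + R ≡ N (mod 10)] in column 3 we have J+R≡N with carry-in 1; given J=1, R=0 and digits 0,1,4,5,7,8,9 already taken and all letters distinct, that pins N to 2, so N=2.
Step 9. [col 4: U + E ≡ R (mod 10)] in column 4 we have U+E≡R with carry-in 0; given U=7, R=0 and digits 0,1,2,4,5,7,8,9 already taken and all letters distinct, that pins E to 3. So E=3.

Answer: E=3, J=1, L=5, N=2, P=9, R=0, S=4, U=7, X=8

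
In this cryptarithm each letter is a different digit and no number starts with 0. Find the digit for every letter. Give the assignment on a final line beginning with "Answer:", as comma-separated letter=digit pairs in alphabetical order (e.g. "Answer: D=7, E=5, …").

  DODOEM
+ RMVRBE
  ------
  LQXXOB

Step 1. [col 1: M + E ≡ B (mod 10)] column 1 (M + E ≡ B (mod 10), carry-in 0) doesn't pin M yet; pick M=7 and continue, so M=7.
Step 2. [col 1: M + E ≡ B (mod 10)] no forcing yet in column 1 (carry-in 0); E=3 is free and consistent — try it. So E=3.
Step 3. [col 1: M + E ≡ B (mod 10)] column 1 reads M+E+carry(0)=B with M=7, E=3; with digits 3,7 already taken and all letters distinct, the only value for B is 0. So B=0.
Step 4. [col 2: E + B ≡ O (mod 10)] column 2 reads E+B+carry(1)=O with E=3, B=0; with digits 0,3,7 already taken and all letters distinct, the only value for O is 4 ⇒ O=4.
Step 5. [col 3: O + R ≡ X (mod 10)] R=1 is one option consistent with column 3 (O + R ≡ X (mod 10), carry-in 0) — take it ⇒ R=1.
Step 6. [col 3: O + R ≡ X (mod 10)] in column 3 we have O+R≡X with carry-in 0; given O=4, R=1 and digits 0,1,3,4,7 already taken and all letters distinct, that pins X to 5, so X=5.
Step 7. [col 4: D + V ≡ X (mod 10)] column 4 (D + V ≡ X (mod 10), carry-in 0) doesn't pin V yet; pick V=9 and continue, so V=9.
Step 8. [col 4: D + V ≡ X (mod 10)] column 4: given V=9, X=5, carry-in 0, and digits 0,1,3,4,5,7,9 already taken and all letters distinct, D+V≡X (mod 10) forces D=6, so D=6.
Step 9. [col 5: O + M ≡ Q (mod 10)] column 5 reads O+M+carry(1)=Q with O=4, M=7; with digits 0,1,3,4,5,6,7,9 already taken and all letters distinct, the only value for Q is 2. So Q=2.
Step 10. [col 6: D + R ≡ L (mod 10)] in column 6 we have D+R≡L with carry-in 1; given D=6, R=1 and digits 0,1,2,3,4,5,6,7,9 already taken and all letters distinct, that pins L to 8, so L=8.

Answer: B=0, D=6, E=3, L=8, M=7, O=4, Q=2, R=1, V=9, X=5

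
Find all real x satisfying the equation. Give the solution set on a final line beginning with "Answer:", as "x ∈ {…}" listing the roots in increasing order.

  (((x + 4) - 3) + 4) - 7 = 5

Step 1. [(((x + 4) - 3) + 4) - 7 = 5] -7 is outermost — add 7 both sides ⇒ sub: ((x + 4) - 3) + 4 = 12.
Step 2. [((x + 4) - 3) + 4 = 12] subtract 4: x sits inside (… + 4) ⇒ sub: (x + 4) - 3 = 8.
Step 3. [(x + 4) - 3 = 8] 3 comes off first (add 3) ⇒ sub: x + 4 = 11.
Step 4. [x + 4 = 11] the outer +4 inverts by subtracting 4. So sub: x = 7.

Answer: x ∈ {7}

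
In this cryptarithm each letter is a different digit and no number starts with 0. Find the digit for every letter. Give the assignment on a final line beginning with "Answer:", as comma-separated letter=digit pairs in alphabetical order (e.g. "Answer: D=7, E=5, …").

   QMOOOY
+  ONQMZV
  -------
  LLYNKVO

Step 1. [col 1: Y + V ≡ O (mod 10)] no forcing yet in column 1 (carry-in 0); O=7 is free and consistent — try it ⇒ O=7.
Step 2. [L] the sum has 7 digits but both addends have 6; that extra leading digit L is the final carry, namely 1 ⇒ L=1.
Step 3. [col 1: Y + V ≡ O (mod 10)] column 1 (Y + V ≡ O (mod 10), carry-in 0) doesn't pin Y yet; pick Y=9 and continue, so Y=9.
Step 4. [col 1: Y + V ≡ O (mod 10)] column 1 reads Y+V+carry(0)=O with Y=9, O=7; with digits 1,7,9 already taken and all letters distinct, the only value for V is 8, so V=8.
Step 5. [col 2: O + Z ≡ V (mod 10)] in column 2 we have O+Z≡V with carry-in 1; given O=7, V=8 and digits 1,7,8,9 already taken and all letters distinct, that pins Z to 0. So Z=0.
Step 6. [col 3: O + M ≡ K (mod 10)] column 3 (O + M ≡ K (mod 10), carry-in 0) doesn't pin K yet; pick K=3 and continue. So K=3.
Step 7. [col 3: O + M ≡ K (mod 10)] column 3: given O=7, K=3, carry-in 0, and digits 0,1,3,7,8,9 already taken and all letters distinct, O+M≡K (mod 10) forces M=6. So M=6.
Step 8. [col 4: O + Q ≡ N (mod 10)] column 4: given O=7, carry-in 1, and digits 0,1,3,6,7,8,9 already taken and all letters distinct, O+Q≡N (mod 10) forces Q=4. So Q=4.
Step 9. [col 4: O + Q ≡ N (mod 10)] column 4: given O=7, Q=4, carry-in 1, and digits 0,1,3,4,6,7,8,9 already taken and all letters distinct, O+Q≡N (mod 10) forces N=2 ⇒ N=2.

Answer: K=3, L=1, M=6, N=2, O=7, Q=4, V=8, Y=9, Z=0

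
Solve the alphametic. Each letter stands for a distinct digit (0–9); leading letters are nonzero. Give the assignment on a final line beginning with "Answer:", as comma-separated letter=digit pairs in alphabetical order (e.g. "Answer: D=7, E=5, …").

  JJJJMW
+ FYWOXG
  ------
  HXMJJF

Step 1. [col 1: W + G ≡ F (mod 10)] G=4 is one option consistent with column 1 (W + G ≡ F (mod 10), carry-in 0) — take it. So G=4.
Step 2. [col 1: W + G ≡ F (mod 10)] F=1 is one option consistent with column 1 (W + G ≡ F (mod 10), carry-in 0) — take it. So F=1.
Step 3. [col 1: W + G ≡ F (mod 10)] column 1 reads W+G+carry(0)=F with G=4, F=1; with digits 1,4 already taken and all letters distinct, the only value for W is 7. So W=7.
Step 4. [col 2: M + X ≡ J (mod 10)] column 2 (M + X ≡ J (mod 10), carry-in 1) doesn't pin J yet; pick J=6 and continue ⇒ J=6.
Step 5. [col 2: M + X ≡ J (mod 10)] column 2 (M + X ≡ J (mod 10), carry-in 1) doesn't pin M yet; pick M=3 and continue. So M=3.
Step 6. [col 2: M + X ≡ J (mod 10)] from column 2 (M=3, J=6, carry-in 1, digits 1,3,4,6,7 already taken and all letters distinct): X must equal 2 ⇒ X=2.
Step 7. [col 3: J + O ≡ J (mod 10)] column 3 reads J+O+carry(0)=J with J=6; with digits 1,2,3,4,6,7 already taken and all letters distinct, the only value for O is 0 ⇒ O=0.
Step 8. [col 5: J + Y ≡ X (mod 10)] column 5: given J=6, X=2, carry-in 1, and digits 0,1,2,3,4,6,7 already taken and all letters distinct, J+Y≡X (mod 10) forces Y=5 ⇒ Y=5.
Step 9. [col 6: J + F ≡ H (mod 10)] from column 6 (J=6, F=1, carry-in 1, digits 0,1,2,3,4,5,6,7 already taken and all letters distinct): H must equal 8, so H=8.

Answer: F=1, G=4, H=8, J=6, M=3, O=0, W=7, X=2, Y=5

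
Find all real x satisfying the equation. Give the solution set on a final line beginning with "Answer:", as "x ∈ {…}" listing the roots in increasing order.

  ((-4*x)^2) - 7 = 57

Step 1. [((-4*x)^2) - 7 = 57] peel the -7: add 7 from each side ⇒ sub: (-4*x)^2 = 64.
Step 2. [(-4*x)^2 = 64] LHS squared, RHS 64 ≥ 0: apply √ (±), so sqrt: -4*x = 8 or -8.
Step 3. [-4*x = 8 or -8] -4·(inner) — divide through by -4 ⇒ div: x = -2 or 2.

Answer: x ∈ {-2, 2}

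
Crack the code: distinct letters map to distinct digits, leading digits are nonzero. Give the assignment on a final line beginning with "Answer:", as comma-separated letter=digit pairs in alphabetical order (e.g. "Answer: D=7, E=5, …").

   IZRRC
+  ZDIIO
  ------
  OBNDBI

Step 1. [col 1: C + O ≡ I (mod 10)] no forcing yet in column 1 (carry-in 0); I=5 is free and consistent — try it, so I=5.
Step 2. [col 1: C + O ≡ I (mod 10)] several values work for O in column 1 (C + O ≡ I (mod 10), carry-in 0); try O=1 ⇒ O=1.
Step 3. [col 1: C + O ≡ I (mod 10)] in column 1 we have C+O≡I with carry-in 0; given O=1, I=5 and digits 1,5 already taken and all letters distinct, that pins C to 4, so C=4.
Step 4. [col 2: R + I ≡ B (mod 10)] B=2 is one option consistent with column 2 (R + I ≡ B (mod 10), carry-in 0) — take it, so B=2.
Step 5. [col 2: R + I ≡ B (mod 10)] in column 2 we have R+I≡B with carry-in 0; given I=5, B=2 and digits 1,2,4,5 already taken and all letters distinct, that pins R to 7 ⇒ R=7.
Step 6. [col 3: R + I ≡ D (mod 10)] column 3: given R=7, I=5, carry-in 1, and digits 1,2,4,5,7 already taken and all letters distinct, R+I≡D (mod 10) forces D=3 ⇒ D=3.
Step 7. [col 4: Z + D ≡ N (mod 10)] from column 4 (D=3, carry-in 1, digits 1,2,3,4,5,7 already taken and all letters distinct): Z must equal 6. So Z=6.
Step 8. [col 4: Z + D ≡ N (mod 10)] from column 4 (Z=6, D=3, carry-in 1, digits 1,2,3,4,5,6,7 already taken and all letters distinct): N must equal 0. So N=0.

Answer: B=2, C=4, D=3, I=5, N=0, O=1, R=7, Z=6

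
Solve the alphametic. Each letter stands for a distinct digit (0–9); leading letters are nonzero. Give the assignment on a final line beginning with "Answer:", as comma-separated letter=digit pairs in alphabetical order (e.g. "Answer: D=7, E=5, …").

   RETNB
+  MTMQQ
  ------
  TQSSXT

Step 1. [col 1: B + Q ≡ T (mod 10)] no forcing yet in column 1 (carry-in 0); Q=2 is free and consistent — try it ⇒ Q=2.
Step 2. [col 1: B + Q ≡ T (mod 10)] T=1 is one option consistent with column 1 (B + Q ≡ T (mod 10), carry-in 0) — take it, so T=1.
Step 3. [col 1: B + Q ≡ T (mod 10)] from column 1 (Q=2, T=1, carry-in 0, digits 1,2 already taken and all letters distinct): B must equal 9. So B=9.
Step 4. [col 2: N + Q ≡ X (mod 10)] column 2 (N + Q ≡ X (mod 10), carry-in 1) doesn't pin N yet; pick N=7 and continue ⇒ N=7.
Step 5. [col 2: N + Q ≡ X (mod 10)] in column 2 we have N+Q≡X with carry-in 1; given N=7, Q=2 and digits 1,2,7,9 already taken and all letters distinct, that pins X to 0. So X=0.
Step 6. [col 3: T + M ≡ S (mod 10)] S=6 is one option consistent with column 3 (T + M ≡ S (mod 10), carry-in 1) — take it. So S=6.
Step 7. [col 3: T + M ≡ S (mod 10)] column 3: given T=1, S=6, carry-in 1, and digits 0,1,2,6,7,9 already taken and all letters distinct, T+M≡S (mod 10) forces M=4. So M=4.
Step 8. [col 4: E + T ≡ S (mod 10)] column 4 reads E+T+carry(0)=S with T=1, S=6; with digits 0,1,2,4,6,7,9 already taken and all letters distinct, the only value for E is 5. So E=5.
Step 9. [col 5: R + M ≡ Q (mod 10)] column 5: given M=4, Q=2, carry-in 0, and digits 0,1,2,4,5,6,7,9 already taken and all letters distinct, R+M≡Q (mod 10) forces R=8. So R=8.

Answer: B=9, E=5, M=4, N=7, Q=2, R=8, S=6, T=1, X=0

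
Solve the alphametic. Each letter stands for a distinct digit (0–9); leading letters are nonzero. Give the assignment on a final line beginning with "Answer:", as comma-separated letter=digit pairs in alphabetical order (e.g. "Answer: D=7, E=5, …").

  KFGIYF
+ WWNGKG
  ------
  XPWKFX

Step 1. [col 1: F + G ≡ X (mod 10)] column 1 (F + G ≡ X (mod 10), carry-in 0) doesn't pin X yet; pick X=8 and continue ⇒ X=8.
Step 2. [col 1: F + G ≡ X (mod 10)] G=5 is one option consistent with column 1 (F + G ≡ X (mod 10), carry-in 0) — take it ⇒ G=5.
Step 3. [col 1: F + G ≡ X (mod 10)] in column 1 we have F+G≡X with carry-in 0; given G=5, X=8 and digits 5,8 already taken and all letters distinct, that pins F to 3. So F=3.
Step 4. [col 2: Y + K ≡ F (mod 10)] no forcing yet in column 2 (carry-in 0); K=2 is free and consistent — try it. So K=2.
Step 5. [col 2: Y + K ≡ F (mod 10)] from column 2 (K=2, F=3, carry-in 0, digits 2,3,5,8 already taken and all letters distinct): Y must equal 1 ⇒ Y=1.
Step 6. [col 3: I + G ≡ K (mod 10)] column 3: given G=5, K=2, carry-in 0, and digits 1,2,3,5,8 already taken and all letters distinct, I+G≡K (mod 10) forces I=7 ⇒ I=7.
Step 7. [col 4: G + N ≡ W (mod 10)] several values work for W in column 4 (G + N ≡ W (mod 10), carry-in 1); try W=6 ⇒ W=6.
Step 8. [col 4: G + N ≡ W (mod 10)] in column 4 we have G+N≡W with carry-in 1; given G=5, W=6 and digits 1,2,3,5,6,7,8 already taken and all letters distinct, that pins N to 0. So N=0.
Step 9. [col 5: F + W ≡ P (mod 10)] column 5: given F=3, W=6, carry-in 0, and digits 0,1,2,3,5,6,7,8 already taken and all letters distinct, F+W≡P (mod 10) forces P=9, so P=9.

Answer: F=3, G=5, I=7, K=2, N=0, P=9, W=6, X=8, Y=1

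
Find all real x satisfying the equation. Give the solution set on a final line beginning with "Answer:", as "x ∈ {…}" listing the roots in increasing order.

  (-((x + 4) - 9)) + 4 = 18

Step 1. [(-((x + 4) - 9)) + 4 = 18] +4 is outermost — subtract 4 both sides, so sub: -((x + 4) - 9) = 14.
Step 2. [-((x + 4) - 9) = 14] flip signs both sides, so neg: (x + 4) - 9 = -14.
Step 3. [(x + 4) - 9 = -14] -9 is outermost — add 9 both sides, so sub: x + 4 = -5.
Step 4. [x + 4 = -5] the outer +4 inverts by subtracting 4, so sub: x = -9.

Answer: x ∈ {-9}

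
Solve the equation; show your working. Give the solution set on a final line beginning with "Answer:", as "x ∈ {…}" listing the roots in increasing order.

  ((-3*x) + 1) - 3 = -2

Step 1. [((-3*x) + 1) - 3 = -2] 3 comes off first (add 3), so sub: (-3*x) + 1 = 1.
Step 2. [(-3*x) + 1 = 1] 1 comes off first (subtract 1). So sub: -3*x = 0.
Step 3. [-3*x = 0] divide by the outer -3. So div: x = 0.

Answer: x ∈ {0}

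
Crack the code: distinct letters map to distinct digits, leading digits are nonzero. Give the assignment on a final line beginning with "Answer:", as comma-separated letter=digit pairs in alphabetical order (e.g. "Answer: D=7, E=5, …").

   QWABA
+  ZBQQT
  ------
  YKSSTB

Step 1. [Y] Y is the leading digit of a 6-digit sum of two 5-digit numbers; the final carry is exactly 1 ⇒ Y=1.
Step 2. [col 1: A + T ≡ B (mod 10)] A=6 is one option consistent with column 1 (A + T ≡ B (mod 10), carry-in 0) — take it. So A=6.
Step 3. [col 1: A + T ≡ B (mod 10)] several values work for B in column 1 (A + T ≡ B (mod 10), carry-in 0); try B=4, so B=4.
Step 4. [col 1: A + T ≡ B (mod 10)] from column 1 (A=6, B=4, carry-in 0, digits 1,4,6 already taken and all letters distinct): T must equal 8. So T=8.
Step 5. [col 2: B + Q ≡ T (mod 10)] column 2 reads B+Q+carry(1)=T with B=4, T=8; with digits 1,4,6,8 already taken and all letters distinct, the only value for Q is 3. So Q=3.
Step 6. [col 3: A + Q ≡ S (mod 10)] column 3 reads A+Q+carry(0)=S with A=6, Q=3; with digits 1,3,4,6,8 already taken and all letters distinct, the only value for S is 9, so S=9.
Step 7. [col 4: W + B ≡ S (mod 10)] from column 4 (B=4, S=9, carry-in 0, digits 1,3,4,6,8,9 already taken and all letters distinct): W must equal 5, so W=5.
Step 8. [col 5: Q + Z ≡ K (mod 10)] from column 5 (Q=3, carry-in 0, digits 1,3,4,5,6,8,9 already taken and all letters distinct): K must equal 0, so K=0.
Step 9. [col 5: Q + Z ≡ K (mod 10)] in column 5 we have Q+Z≡K with carry-in 0; given Q=3, K=0 and digits 0,1,3,4,5,6,8,9 already taken and all letters distinct, that pins Z to 7. So Z=7.

Answer: A=6, B=4, K=0, Q=3, S=9, T=8, W=5, Y=1, Z=7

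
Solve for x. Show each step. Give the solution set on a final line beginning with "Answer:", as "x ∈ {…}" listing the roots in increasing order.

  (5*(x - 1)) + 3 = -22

Step 1. [(5*(x - 1)) + 3 = -22] 3 comes off first (subtract 3) ⇒ sub: 5*(x - 1) = -25.
Step 2. [5*(x - 1) = -25] divide by the outer 5 ⇒ div: x - 1 = -5.
Step 3. [x - 1 = -5] 1 comes off first (add 1), so sub: x = -4.

Answer: x ∈ {-4}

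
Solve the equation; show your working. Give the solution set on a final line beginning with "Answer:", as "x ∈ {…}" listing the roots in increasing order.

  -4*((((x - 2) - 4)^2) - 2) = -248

Step 1. [-4*((((x - 2) - 4)^2) - 2) = -248] LHS = -4·(…); ÷-4 both sides. So div: (((x - 2) - 4)^2) - 2 = 62.
Step 2. [(((x - 2) - 4)^2) - 2 = 62] add 2: x sits inside (… - 2). So sub: ((x - 2) - 4)^2 = 64.
Step 3. [((x - 2) - 4)^2 = 64] LHS squared, RHS 64 ≥ 0: apply √ (±). So sqrt: (x - 2) - 4 = 8 or -8.
Step 4. [(x - 2) - 4 = 8 or -8] peel the -4: add 4 from each side ⇒ sub: x - 2 = 12 or -4.
Step 5. [x - 2 = 12 or -4] peel the -2: add 2 from each side, so sub: x = 14 or -2.

Answer: x ∈ {-2, 14}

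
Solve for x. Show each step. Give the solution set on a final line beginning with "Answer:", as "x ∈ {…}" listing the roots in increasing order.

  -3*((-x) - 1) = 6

Step 1. [-3*((-x) - 1) = 6] leading coefficient -3: divide by -3. So div: (-x) - 1 = -2.
Step 2. [(-x) - 1 = -2] 1 comes off first (add 1). So sub: -x = -1.
Step 3. [-x = -1] flip signs both sides ⇒ neg: x = 1.

Answer: x ∈ {1}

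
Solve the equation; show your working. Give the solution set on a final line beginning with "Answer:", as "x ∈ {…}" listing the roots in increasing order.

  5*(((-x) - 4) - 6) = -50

Step 1. [5*(((-x) - 4) - 6) = -50] LHS = 5·(…); ÷5 both sides. So div: ((-x) - 4) - 6 = -10.
Step 2. [((-x) - 4) - 6 = -10] -6 is outermost — add 6 both sides. So sub: (-x) - 4 = -4.
Step 3. [(-x) - 4 = -4] 4 comes off first (add 4), so sub: -x = 0.
Step 4. [-x = 0] leading − — multiply by −1 ⇒ neg: x = 0.

Answer: x ∈ {0}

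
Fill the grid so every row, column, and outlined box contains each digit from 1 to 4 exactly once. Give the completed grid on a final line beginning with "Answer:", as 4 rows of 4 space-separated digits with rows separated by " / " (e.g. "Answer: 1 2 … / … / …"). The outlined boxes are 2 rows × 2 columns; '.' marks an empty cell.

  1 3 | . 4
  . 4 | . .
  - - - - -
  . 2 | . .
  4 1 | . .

Step 1. [r1c3∈{2}] only 2 remains possible at r1c3, so r1c3=2.
Step 2. [r4c3∈{3}] only 3 remains possible at r4c3 ⇒ r4c3=3.
Step 3. [r3c4∈{1}] r3c4 has the single candidate 1 ⇒ r3c4=1.
Step 4. [r2c4∈{3}] r2c4 has the single candidate 3, so r2c4=3.
Step 5. [r2c3∈{1}] only 1 remains possible at r2c3 ⇒ r2c3=1.
Step 6. [r3c1∈{3}] nothing but 3 survives at r3c1, so r3c1=3.
Step 7. [r4c4∈{2}] nothing but 2 survives at r4c4, so r4c4=2.
Step 8. [r3c3∈{4}] r3c3's peers cover all but 4, so r3c3=4.
Step 9. [r2c1∈{2}] only 2 remains possible at r2c1. So r2c1=2.

Answer: 1 3 2 4 / 2 4 1 3 / 3 2 4 1 / 4 1 3 2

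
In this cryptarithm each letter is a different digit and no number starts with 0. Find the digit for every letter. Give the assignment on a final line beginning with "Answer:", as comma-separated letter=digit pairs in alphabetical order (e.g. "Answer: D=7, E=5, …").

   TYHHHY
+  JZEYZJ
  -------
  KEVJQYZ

Step 1. [col 1: Y + J ≡ Z (mod 10)] several values work for Z in column 1 (Y + J ≡ Z (mod 10), carry-in 0); try Z=5, so Z=5.
Step 2. [col 1: Y + J ≡ Z (mod 10)] several values work for Y in column 1 (Y + J ≡ Z (mod 10), carry-in 0); try Y=8 ⇒ Y=8.
Step 3. [K] the sum has 7 digits but both addends have 6; that extra leading digit K is the final carry, namely 1, so K=1.
Step 4. [col 1: Y + J ≡ Z (mod 10)] from column 1 (Y=8, Z=5, carry-in 0, digits 1,5,8 already taken and all letters distinct): J must equal 7 ⇒ J=7.
Step 5. [col 2: H + Z ≡ Y (mod 10)] from column 2 (Z=5, Y=8, carry-in 1, digits 1,5,7,8 already taken and all letters distinct): H must equal 2. So H=2.
Step 6. [col 3: H + Y ≡ Q (mod 10)] from column 3 (H=2, Y=8, carry-in 0, digits 1,2,5,7,8 already taken and all letters distinct): Q must equal 0, so Q=0.
Step 7. [col 4: H + E ≡ J (mod 10)] column 4 reads H+E+carry(1)=J with H=2, J=7; with digits 0,1,2,5,7,8 already taken and all letters distinct, the only value for E is 4 ⇒ E=4.
Step 8. [col 5: Y + Z ≡ V (mod 10)] column 5 reads Y+Z+carry(0)=V with Y=8, Z=5; with digits 0,1,2,4,5,7,8 already taken and all letters distinct, the only value for V is 3. So V=3.
Step 9. [col 6: T + J ≡ E (mod 10)] column 6: given J=7, E=4, carry-in 1, and digits 0,1,2,3,4,5,7,8 already taken and all letters distinct, T+J≡E (mod 10) forces T=6, so T=6.

Answer: E=4, H=2, J=7, K=1, Q=0, T=6, V=3, Y=8, Z=5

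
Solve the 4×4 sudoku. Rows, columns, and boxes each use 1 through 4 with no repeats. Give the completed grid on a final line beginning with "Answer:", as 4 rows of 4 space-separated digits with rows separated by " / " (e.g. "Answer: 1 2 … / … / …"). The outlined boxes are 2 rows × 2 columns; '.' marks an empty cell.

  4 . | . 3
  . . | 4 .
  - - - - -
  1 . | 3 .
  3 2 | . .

Step 1. [r3c4∈{2,4}] in row 3, 2 fits only at r3c4. So r3c4=2.
Step 2. [r2c4∈{1}] only 1 remains possible at r2c4 ⇒ r2c4=1.
Step 3. [r3c2∈{4}] nothing but 4 survives at r3c2. So r3c2=4.
Step 4. [r4c3∈{1}] r4c3 has the single candidate 1 ⇒ r4c3=1.
Step 5. [r1c2∈{1}] nothing but 1 survives at r1c2, so r1c2=1.
Step 6. [r2c1∈{2}] only 2 remains possible at r2c1 ⇒ r2c1=2.
Step 7. [r4c4∈{4}] nothing but 4 survives at r4c4 ⇒ r4c4=4.
Step 8. [r1c3∈{2}] r1c3 has the single candidate 2 ⇒ r1c3=2.
Step 9. [r2c2∈{3}] r2c2 has the single candidate 3. So r2c2=3.

Answer: 4 1 2 3 / 2 3 4 1 / 1 4 3 2 / 3 2 1 4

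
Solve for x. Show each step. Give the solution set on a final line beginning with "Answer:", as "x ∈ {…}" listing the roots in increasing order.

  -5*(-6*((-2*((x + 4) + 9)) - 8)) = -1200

Step 1. [-5*(-6*((-2*((x + 4) + 9)) - 8)) = -1200] -5 out front; divide by -5, so div: -6*((-2*((x + 4) + 9)) - 8) = 240.
Step 2. [-6*((-2*((x + 4) + 9)) - 8) = 240] LHS = -6·(…); ÷-6 both sides ⇒ div: (-2*((x + 4) + 9)) - 8 = -40.
Step 3. [(-2*((x + 4) + 9)) - 8 = -40] -8 is outermost — add 8 both sides ⇒ sub: -2*((x + 4) + 9) = -32.
Step 4. [-2*((x + 4) + 9) = -32] -2 out front; divide by -2. So div: (x + 4) + 9 = 16.
Step 5. [(x + 4) + 9 = 16] the outer +9 inverts by subtracting 9. So sub: x + 4 = 7.
Step 6. [x + 4 = 7] subtract 4: x sits inside (… + 4). So sub: x = 3.

Answer: x ∈ {3}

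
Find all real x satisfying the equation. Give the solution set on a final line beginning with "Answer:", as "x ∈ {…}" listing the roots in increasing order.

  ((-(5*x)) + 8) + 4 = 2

Step 1. [((-(5*x)) + 8) + 4 = 2] the outer +4 inverts by subtracting 4. So sub: (-(5*x)) + 8 = -2.
Step 2. [(-(5*x)) + 8 = -2] +8 is outermost — subtract 8 both sides ⇒ sub: -(5*x) = -10.
Step 3. [-(5*x) = -10] flip signs both sides. So neg: 5*x = 10.
Step 4. [5*x = 10] 5·(inner) — divide through by 5, so div: x = 2.

Answer: x ∈ {2}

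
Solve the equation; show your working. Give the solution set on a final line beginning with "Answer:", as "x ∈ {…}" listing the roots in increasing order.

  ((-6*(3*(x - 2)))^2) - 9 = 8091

Step 1. [((-6*(3*(x - 2)))^2) - 9 = 8091] peel the -9: add 9 from each side, so sub: (-6*(3*(x - 2)))^2 = 8100.
Step 2. [(-6*(3*(x - 2)))^2 = 8100] √ both sides: 8100 ≥ 0 gives two branches. So sqrt: -6*(3*(x - 2)) = 90 or -90.
Step 3. [-6*(3*(x - 2)) = 90 or -90] -6·(inner) — divide through by -6 ⇒ div: 3*(x - 2) = -15 or 15.
Step 4. [3*(x - 2) = -15 or 15] LHS = 3·(…); ÷3 both sides ⇒ div: x - 2 = -5 or 5.
Step 5. [x - 2 = -5 or 5] 2 comes off first (add 2), so sub: x = -3 or 7.

Answer: x ∈ {-3, 7}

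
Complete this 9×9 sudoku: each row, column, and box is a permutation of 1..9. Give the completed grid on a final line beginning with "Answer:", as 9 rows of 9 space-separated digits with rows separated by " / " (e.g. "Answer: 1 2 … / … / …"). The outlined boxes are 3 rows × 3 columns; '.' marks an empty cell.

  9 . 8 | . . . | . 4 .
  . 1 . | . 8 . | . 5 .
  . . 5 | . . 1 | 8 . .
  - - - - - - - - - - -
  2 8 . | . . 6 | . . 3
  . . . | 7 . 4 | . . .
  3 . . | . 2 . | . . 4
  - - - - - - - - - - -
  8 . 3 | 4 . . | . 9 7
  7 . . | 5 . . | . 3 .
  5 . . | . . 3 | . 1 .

Step 1. [r5c9∈{1,2,5,6,8,9}] across col 9, 5 lands solely at r5c9 ⇒ r5c9=5.
Step 2. [r8c3∈{1,2,4,6,9}] r8c3 is the only open cell in box 7 admitting 1 ⇒ r8c3=1.
Step 3. [r7c6∈{2}] r7c6 has the single candidate 2. So r7c6=2.
Step 4. [r7c2∈{6}] r7c2 has the single candidate 6 ⇒ r7c2=6.
Step 5. [r5c2∈{9}] only 9 remains possible at r5c2 ⇒ r5c2=9.
Step 6. [r3c5∈{3,4,6,7,9}] in col 5, 4 fits only at r3c5. So r3c5=4.
Step 7. [r3c1∈{6}] only 6 remains possible at r3c1 ⇒ r3c1=6.
Step 8. [r4c8∈{7}] r4c8 is down to just 7 ⇒ r4c8=7.
Step 9. [r3c8∈{2}] only 2 remains possible at r3c8 ⇒ r3c8=2.
Step 10. [r3c2∈{3,7}] 7 has one home in row 3: r3c2. So r3c2=7.
Step 11. [r4c5∈{1,5,9}] across row 4, 5 lands solely at r4c5 ⇒ r4c5=5.
Step 12. [r9c3∈{2,4,9}] 9 has one home in col 3: r9c3. So r9c3=9.
Step 13. [r5c7∈{1,2,6}] r5c7 is the only open cell in row 5 admitting 2, so r5c7=2.
Step 14. [r1c2∈{2,3}] across col 2, 3 lands solely at r1c2, so r1c2=3.
Step 15. [r2c7∈{3,6,7,9}] col 7 places 3 nowhere but r2c7, so r2c7=3.
Step 16. [r1c7∈{1,6,7}] in col 7, 7 fits only at r1c7, so r1c7=7.
Step 17. [r1c5∈{6}] r1c5 is down to just 6, so r1c5=6.
Step 18. [r9c4∈{6,8}] across col 4, 6 lands solely at r9c4 ⇒ r9c4=6.
Step 19. [r6c4∈{1,8,9}] across col 4, 8 lands solely at r6c4 ⇒ r6c4=8.
Step 20. [r6c6∈{9}] nothing but 9 survives at r6c6. So r6c6=9.
Step 21. [r6c8∈{6}] r6c8 is down to just 6. So r6c8=6.
Step 22. [r8c7∈{4,6}] r8c7 is the only open cell in col 7 admitting 6, so r8c7=6.
Step 23. [r4c4∈{1}] only 1 remains possible at r4c4, so r4c4=1.
Step 24. [r3c9∈{9}] r3c9 has the single candidate 9 ⇒ r3c9=9.
Step 25. [r9c9∈{2,8}] 8 has one home in row 9: r9c9. So r9c9=8.
Step 26. [r8c2∈{2,4}] in row 8, 4 fits only at r8c2 ⇒ r8c2=4.
Step 27. [r2c3∈{2,4}] in col 3, 2 fits only at r2c3, so r2c3=2.
Step 28. [r1c6∈{5}] only 5 remains possible at r1c6, so r1c6=5.
Step 29. [r2c9∈{6}] r2c9's peers cover all but 6. So r2c9=6.
Step 30. [r6c3∈{7}] r6c3 has the single candidate 7. So r6c3=7.
Step 31. [r8c5∈{9}] only 9 remains possible at r8c5, so r8c5=9.
Step 32. [r7c5∈{1}] nothing but 1 survives at r7c5. So r7c5=1.
Step 33. [r2c4∈{9}] r2c4 has the single candidate 9. So r2c4=9.
Step 34. [r5c3∈{6}] r5c3 is down to just 6 ⇒ r5c3=6.
Step 35. [r6c2∈{5}] r6c2 has the single candidate 5. So r6c2=5.
Step 36. [r1c4∈{2}] r1c4's peers cover all but 2 ⇒ r1c4=2.
Step 37. [r5c1∈{1}] nothing but 1 survives at r5c1, so r5c1=1.
Step 38. [r9c2∈{2}] r9c2 has the single candidate 2 ⇒ r9c2=2.
Step 39. [r2c1∈{4}] r2c1 is down to just 4 ⇒ r2c1=4.
Step 40. [r5c8∈{8}] r5c8's peers cover all but 8. So r5c8=8.
Step 41. [r3c4∈{3}] nothing but 3 survives at r3c4 ⇒ r3c4=3.
Step 42. [r7c7∈{5}] r7c7 is down to just 5. So r7c7=5.
Step 43. [r2c6∈{7}] only 7 remains possible at r2c6 ⇒ r2c6=7.
Step 44. [r5c5∈{3}] r5c5 has the single candidate 3, so r5c5=3.
Step 45. [r4c3∈{4}] only 4 remains possible at r4c3, so r4c3=4.
Step 46. [r9c7∈{4}] r9c7 is down to just 4 ⇒ r9c7=4.
Step 47. [r4c7∈{9}] r4c7's peers cover all but 9 ⇒ r4c7=9.
Step 48. [r1c9∈{1}] only 1 remains possible at r1c9, so r1c9=1.
Step 49. [r6c7∈{1}] r6c7 is down to just 1 ⇒ r6c7=1.
Step 50. [r8c6∈{8}] r8c6 is down to just 8, so r8c6=8.
Step 51. [r9c5∈{7}] r9c5 is down to just 7 ⇒ r9c5=7.
Step 52. [r8c9∈{2}] r8c9 is down to just 2 ⇒ r8c9=2.

Answer: 9 3 8 2 6 5 7 4 1 / 4 1 2 9 8 7 3 5 6 / 6 7 5 3 4 1 8 2 9 / 2 8 4 1 5 6 9 7 3 / 1 9 6 7 3 4 2 8 5 / 3 5 7 8 2 9 1 6 4 / 8 6 3 4 1 2 5 9 7 / 7 4 1 5 9 8 6 3 2 / 5 2 9 6 7 3 4 1 8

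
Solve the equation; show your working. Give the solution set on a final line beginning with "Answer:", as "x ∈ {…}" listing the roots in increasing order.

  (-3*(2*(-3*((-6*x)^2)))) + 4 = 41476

Step 1. [(-3*(2*(-3*((-6*x)^2)))) + 4 = 41476] peel the +4: subtract 4 from each side. So sub: -3*(2*(-3*((-6*x)^2))) = 41472.
Step 2. [-3*(2*(-3*((-6*x)^2))) = 41472] divide by the outer -3 ⇒ div: 2*(-3*((-6*x)^2)) = -13824.
Step 3. [2*(-3*((-6*x)^2)) = -13824] divide by the outer 2 ⇒ div: -3*((-6*x)^2) = -6912.
Step 4. [-3*((-6*x)^2) = -6912] -3 out front; divide by -3 ⇒ div: (-6*x)^2 = 2304.
Step 5. [(-6*x)^2 = 2304] LHS squared, RHS 2304 ≥ 0: apply √ (±). So sqrt: -6*x = 48 or -48.
Step 6. [-6*x = 48 or -48] LHS = -6·(…); ÷-6 both sides. So div: x = -8 or 8.

Answer: x ∈ {-8, 8}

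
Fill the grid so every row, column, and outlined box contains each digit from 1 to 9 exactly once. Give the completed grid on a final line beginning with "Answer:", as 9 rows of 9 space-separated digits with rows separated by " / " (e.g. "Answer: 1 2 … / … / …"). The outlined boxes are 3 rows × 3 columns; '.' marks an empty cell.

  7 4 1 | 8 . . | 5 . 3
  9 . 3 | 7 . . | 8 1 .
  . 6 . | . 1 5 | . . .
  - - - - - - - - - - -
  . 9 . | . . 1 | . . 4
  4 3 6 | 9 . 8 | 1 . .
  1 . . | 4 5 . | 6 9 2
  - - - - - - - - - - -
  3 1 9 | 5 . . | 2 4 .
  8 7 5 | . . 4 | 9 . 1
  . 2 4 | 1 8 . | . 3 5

Step 1. [r5c5∈{2,7}] in row 5, 2 fits only at r5c5, so r5c5=2.
Step 2. [r5c9∈{7}] nothing but 7 survives at r5c9 ⇒ r5c9=7.
Step 3. [r3c1∈{2}] nothing but 2 survives at r3c1. So r3c1=2.
Step 4. [r2c9∈{6}] r2c9 is down to just 6 ⇒ r2c9=6.
Step 5. [r6c6∈{3,7}] row 6 places 3 nowhere but r6c6. So r6c6=3.
Step 6. [r4c5∈{6,7}] box 5 places 7 nowhere but r4c5 ⇒ r4c5=7.
Step 7. [r7c5∈{6}] r7c5 has the single candidate 6 ⇒ r7c5=6.
Step 8. [r4c8∈{5,8}] 8 has one home in col 8: r4c8. So r4c8=8.
Step 9. [r9c6∈{7,9}] across row 9, 9 lands solely at r9c6, so r9c6=9.
Step 10. [r3c3∈{8}] only 8 remains possible at r3c3, so r3c3=8.
Step 11. [r2c6∈{2}] nothing but 2 survives at r2c6 ⇒ r2c6=2.
Step 12. [r8c5∈{3}] only 3 remains possible at r8c5 ⇒ r8c5=3.
Step 13. [r3c7∈{4,7}] in row 3, 4 fits only at r3c7. So r3c7=4.
Step 14. [r1c8∈{2}] nothing but 2 survives at r1c8 ⇒ r1c8=2.
Step 15. [r2c5∈{4}] only 4 remains possible at r2c5. So r2c5=4.
Step 16. [r1c5∈{9}] r1c5 is down to just 9 ⇒ r1c5=9.
Step 17. [r2c2∈{5}] r2c2 has the single candidate 5, so r2c2=5.
Step 18. [r6c2∈{8}] nothing but 8 survives at r6c2 ⇒ r6c2=8.
Step 19. [r4c3∈{2}] r4c3's peers cover all but 2 ⇒ r4c3=2.
Step 20. [r7c9∈{8}] r7c9's peers cover all but 8 ⇒ r7c9=8.
Step 21. [r9c7∈{7}] r9c7 is down to just 7, so r9c7=7.
Step 22. [r3c8∈{7}] r3c8 is down to just 7, so r3c8=7.
Step 23. [r3c9∈{9}] only 9 remains possible at r3c9 ⇒ r3c9=9.
Step 24. [r4c7∈{3}] only 3 remains possible at r4c7 ⇒ r4c7=3.
Step 25. [r9c1∈{6}] r9c1 is down to just 6, so r9c1=6.
Step 26. [r1c6∈{6}] nothing but 6 survives at r1c6, so r1c6=6.
Step 27. [r7c6∈{7}] only 7 remains possible at r7c6, so r7c6=7.
Step 28. [r8c8∈{6}] r8c8 is down to just 6, so r8c8=6.
Step 29. [r8c4∈{2}] nothing but 2 survives at r8c4, so r8c4=2.
Step 30. [r3c4∈{3}] nothing but 3 survives at r3c4 ⇒ r3c4=3.
Step 31. [r5c8∈{5}] nothing but 5 survives at r5c8 ⇒ r5c8=5.
Step 32. [r6c3∈{7}] nothing but 7 survives at r6c3, so r6c3=7.
Step 33. [r4c1∈{5}] r4c1 has the single candidate 5, so r4c1=5.
Step 34. [r4c4∈{6}] r4c4 has the single candidate 6 ⇒ r4c4=6.

Answer: 7 4 1 8 9 6 5 2 3 / 9 5 3 7 4 2 8 1 6 / 2 6 8 3 1 5 4 7 9 / 5 9 2 6 7 1 3 8 4 / 4 3 6 9 2 8 1 5 7 / 1 8 7 4 5 3 6 9 2 / 3 1 9 5 6 7 2 4 8 / 8 7 5 2 3 4 9 6 1 / 6 2 4 1 8 9 7 3 5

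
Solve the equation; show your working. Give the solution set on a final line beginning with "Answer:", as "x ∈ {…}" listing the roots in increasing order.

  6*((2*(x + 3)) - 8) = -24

Step 1. [6*((2*(x + 3)) - 8) = -24] divide by the outer 6, so div: (2*(x + 3)) - 8 = -4.
Step 2. [(2*(x + 3)) - 8 = -4] add 8: x sits inside (… - 8). So sub: 2*(x + 3) = 4.
Step 3. [2*(x + 3) = 4] 2·(inner) — divide through by 2 ⇒ div: x + 3 = 2.
Step 4. [x + 3 = 2] 3 comes off first (subtract 3). So sub: x = -1.

Answer: x ∈ {-1}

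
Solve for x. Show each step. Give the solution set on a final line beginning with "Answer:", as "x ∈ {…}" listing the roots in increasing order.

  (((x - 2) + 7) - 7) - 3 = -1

Step 1. [(((x - 2) + 7) - 7) - 3 = -1] -3 is outermost — add 3 both sides, so sub: ((x - 2) + 7) - 7 = 2.
Step 2. [((x - 2) + 7) - 7 = 2] 7 comes off first (add 7) ⇒ sub: (x - 2) + 7 = 9.
Step 3. [(x - 2) + 7 = 9] subtract 7: x sits inside (… + 7), so sub: x - 2 = 2.
Step 4. [x - 2 = 2] -2 is outermost — add 2 both sides ⇒ sub: x = 4.

Answer: x ∈ {4}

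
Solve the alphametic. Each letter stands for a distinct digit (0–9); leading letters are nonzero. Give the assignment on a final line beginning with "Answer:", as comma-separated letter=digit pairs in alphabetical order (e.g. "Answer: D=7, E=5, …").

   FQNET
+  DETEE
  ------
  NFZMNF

Step 1. [col 1: T + E ≡ F (mod 10)] column 1 (T + E ≡ F (mod 10), carry-in 0) doesn't pin T yet; pick T=8 and continue. So T=8.
Step 2. [N] adding two 5-digit numbers gives at most 5+1 digits, and here it does — N is that final carry and must be 1, so N=1.
Step 3. [col 1: T + E ≡ F (mod 10)] F=3 is one option consistent with column 1 (T + E ≡ F (mod 10), carry-in 0) — take it. So F=3.
Step 4. [col 1: T + E ≡ F (mod 10)] from column 1 (T=8, F=3, carry-in 0, digits 1,3,8 already taken and all letters distinct): E must equal 5, so E=5.
Step 5. [col 3: N + T ≡ M (mod 10)] column 3 reads N+T+carry(1)=M with N=1, T=8; with digits 1,3,5,8 already taken and all letters distinct, the only value for M is 0. So M=0.
Step 6. [col 4: Q + E ≡ Z (mod 10)] in column 4 we have Q+E≡Z with carry-in 1; given E=5 and digits 0,1,3,5,8 already taken and all letters distinct, that pins Z to 2. So Z=2.
Step 7. [col 4: Q + E ≡ Z (mod 10)] from column 4 (E=5, Z=2, carry-in 1, digits 0,1,2,3,5,8 already taken and all letters distinct): Q must equal 6 ⇒ Q=6.
Step 8. [col 5: F + D ≡ F (mod 10)] from column 5 (F=3, carry-in 1, digits 0,1,2,3,5,6,8 already taken and all letters distinct): D must equal 9, so D=9.

Answer: D=9, E=5, F=3, M=0, N=1, Q=6, T=8, Z=2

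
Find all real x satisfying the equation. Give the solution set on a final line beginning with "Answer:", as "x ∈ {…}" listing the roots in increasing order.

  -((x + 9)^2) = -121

Step 1. [-((x + 9)^2) = -121] leading − — multiply by −1 ⇒ neg: (x + 9)^2 = 121.
Step 2. [(x + 9)^2 = 121] √ both sides: 121 ≥ 0 gives two branches ⇒ sqrt: x + 9 = 11 or -11.
Step 3. [x + 9 = 11 or -11] peel the +9: subtract 9 from each side, so sub: x = 2 or -20.

Answer: x ∈ {-20, 2}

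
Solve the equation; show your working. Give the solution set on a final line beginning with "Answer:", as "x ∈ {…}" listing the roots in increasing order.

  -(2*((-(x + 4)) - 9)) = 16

Step 1. [-(2*((-(x + 4)) - 9)) = 16] flip signs both sides, so neg: 2*((-(x + 4)) - 9) = -16.
Step 2. [2*((-(x + 4)) - 9) = -16] leading coefficient 2: divide by 2, so div: (-(x + 4)) - 9 = -8.
Step 3. [(-(x + 4)) - 9 = -8] the outer -9 inverts by adding 9. So sub: -(x + 4) = 1.
Step 4. [-(x + 4) = 1] leading − — multiply by −1. So neg: x + 4 = -1.
Step 5. [x + 4 = -1] subtract 4: x sits inside (… + 4). So sub: x = -5.

Answer: x ∈ {-5}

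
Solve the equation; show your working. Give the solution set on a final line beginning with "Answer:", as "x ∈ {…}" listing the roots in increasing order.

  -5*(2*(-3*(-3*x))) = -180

Step 1. [-5*(2*(-3*(-3*x))) = -180] divide by the outer -5, so div: 2*(-3*(-3*x)) = 36.
Step 2. [2*(-3*(-3*x)) = 36] leading coefficient 2: divide by 2, so div: -3*(-3*x) = 18.
Step 3. [-3*(-3*x) = 18] LHS = -3·(…); ÷-3 both sides, so div: -3*x = -6.
Step 4. [-3*x = -6] -3·(inner) — divide through by -3, so div: x = 2.

Answer: x ∈ {2}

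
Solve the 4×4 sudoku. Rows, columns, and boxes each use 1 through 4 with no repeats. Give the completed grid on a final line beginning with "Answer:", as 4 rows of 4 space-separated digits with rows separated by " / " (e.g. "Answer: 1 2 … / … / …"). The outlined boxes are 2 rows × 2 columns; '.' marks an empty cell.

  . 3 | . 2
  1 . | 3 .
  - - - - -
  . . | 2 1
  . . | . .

Step 1. [r1c1∈{4}] r1c1's peers cover all but 4 ⇒ r1c1=4.
Step 2. [r4c4∈{3,4}] across col 4, 3 lands solely at r4c4, so r4c4=3.
Step 3. [r4c2∈{1,2,4}] across row 4, 1 lands solely at r4c2 ⇒ r4c2=1.
Step 4. [r4c3∈{4}] nothing but 4 survives at r4c3. So r4c3=4.
Step 5. [r3c2∈{4}] r3c2's peers cover all but 4 ⇒ r3c2=4.
Step 6. [r2c2∈{2}] r2c2 is down to just 2 ⇒ r2c2=2.
Step 7. [r3c1∈{3}] r3c1 is down to just 3, so r3c1=3.
Step 8. [r2c4∈{4}] r2c4's peers cover all but 4. So r2c4=4.
Step 9. [r4c1∈{2}] r4c1 is down to just 2. So r4c1=2.
Step 10. [r1c3∈{1}] only 1 remains possible at r1c3, so r1c3=1.

Answer: 4 3 1 2 / 1 2 3 4 / 3 4 2 1 / 2 1 4 3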